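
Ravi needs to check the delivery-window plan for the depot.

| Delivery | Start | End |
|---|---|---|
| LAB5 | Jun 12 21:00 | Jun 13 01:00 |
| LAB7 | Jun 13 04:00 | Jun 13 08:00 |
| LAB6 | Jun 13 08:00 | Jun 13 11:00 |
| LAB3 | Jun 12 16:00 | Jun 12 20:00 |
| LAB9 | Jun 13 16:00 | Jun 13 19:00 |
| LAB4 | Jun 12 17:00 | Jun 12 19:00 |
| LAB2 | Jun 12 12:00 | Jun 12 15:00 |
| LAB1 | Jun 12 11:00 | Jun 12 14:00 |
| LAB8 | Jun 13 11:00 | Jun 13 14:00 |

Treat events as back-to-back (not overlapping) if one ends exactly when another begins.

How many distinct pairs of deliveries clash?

Two intervals overlap when each starts before the other ends.
Sorted by start: LAB1, LAB2, LAB3, LAB4, LAB5, LAB7, LAB6, LAB8, LAB9.
LAB2 starts before LAB1 ends → LAB1 and LAB2 overlap.
LAB3 starts after LAB1 ends, so nothing later overlaps LAB1 either.
LAB3 starts after LAB2 ends, so nothing later overlaps LAB2 either.
LAB4 starts before LAB3 ends → LAB3 and LAB4 overlap.
LAB5 starts after LAB3 ends, so nothing later overlaps LAB3 either.
LAB5 starts after LAB4 ends, so nothing later overlaps LAB4 either.
LAB7 starts after LAB5 ends, so nothing later overlaps LAB5 either.
LAB6 starts exactly when LAB7 ends (back-to-back, no overlap), so nothing later overlaps LAB7 either.
LAB8 starts exactly when LAB6 ends (back-to-back, no overlap), so nothing later overlaps LAB6 either.
LAB9 starts after LAB8 ends.
Overlapping pairs: LAB1 & LAB2, LAB3 & LAB4 — 2 in total.

2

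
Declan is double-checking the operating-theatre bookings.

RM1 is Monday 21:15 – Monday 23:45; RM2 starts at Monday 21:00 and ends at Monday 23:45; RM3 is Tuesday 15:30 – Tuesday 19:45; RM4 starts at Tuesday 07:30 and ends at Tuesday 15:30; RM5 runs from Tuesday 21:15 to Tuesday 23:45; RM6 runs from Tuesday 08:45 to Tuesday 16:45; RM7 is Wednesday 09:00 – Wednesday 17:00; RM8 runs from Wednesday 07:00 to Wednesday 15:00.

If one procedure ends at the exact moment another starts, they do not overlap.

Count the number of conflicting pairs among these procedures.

4

Sorted by start: RM2, RM1, RM4, RM6, RM3, RM5, RM8, RM7.
RM1 starts before RM2 ends → RM2 and RM1 overlap.
RM4 starts after RM2 ends; RM2 is clear from here.
RM4 starts after RM1 ends; RM1 is clear from here.
RM6 starts before RM4 ends → RM4 and RM6 overlap.
RM3 starts exactly when RM4 ends (back-to-back, no overlap); RM4 is clear from here.
RM3 starts before RM6 ends → RM6 and RM3 overlap.
RM5 starts after RM6 ends; RM6 is clear from here.
RM5 starts after RM3 ends; RM3 is clear from here.
RM8 starts after RM5 ends; RM5 is clear from here.
RM7 starts before RM8 ends → RM8 and RM7 overlap.
Overlapping pairs: RM1 & RM2, RM3 & RM6, RM4 & RM6, RM7 & RM8 — 4 in total.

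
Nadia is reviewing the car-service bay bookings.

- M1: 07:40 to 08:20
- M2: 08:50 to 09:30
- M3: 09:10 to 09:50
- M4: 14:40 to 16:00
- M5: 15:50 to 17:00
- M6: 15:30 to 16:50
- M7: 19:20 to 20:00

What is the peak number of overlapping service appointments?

3

Walk through starts and ends in time order (an end at T is processed before a start at T):
07:40 start M1 → 1
08:20 end M1 → 0
08:50 start M2 → 1
09:10 start M3 → 2
09:30 end M2 → 1
09:50 end M3 → 0
14:40 start M4 → 1
15:30 start M6 → 2
15:50 start M5 → 3
16:00 end M4 → 2
16:50 end M6 → 1
17:00 end M5 → 0
19:20 start M7 → 1
20:00 end M7 → 0
Peak is 3, at 15:50 (M4, M5, M6).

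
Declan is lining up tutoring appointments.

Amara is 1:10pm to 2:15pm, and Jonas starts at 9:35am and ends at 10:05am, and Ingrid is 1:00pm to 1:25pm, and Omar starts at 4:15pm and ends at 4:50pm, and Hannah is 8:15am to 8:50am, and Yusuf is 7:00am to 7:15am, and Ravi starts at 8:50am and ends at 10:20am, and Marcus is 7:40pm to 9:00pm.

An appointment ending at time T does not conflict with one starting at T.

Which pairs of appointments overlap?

Amara & Ingrid, Jonas & Ravi

Check each pair: they overlap iff neither finishes before the other starts.
Sorted by start: Yusuf, Hannah, Ravi, Jonas, Ingrid, Amara, Omar, Marcus.
Hannah starts after Yusuf ends — done with Yusuf.
Ravi starts exactly when Hannah ends (back-to-back, no overlap) — done with Hannah.
Jonas starts before Ravi ends → Ravi and Jonas overlap.
Ingrid starts after Ravi ends — done with Ravi.
Ingrid starts after Jonas ends — done with Jonas.
Amara starts before Ingrid ends → Ingrid and Amara overlap.
Omar starts after Ingrid ends — done with Ingrid.
Omar starts after Amara ends — done with Amara.
Marcus starts after Omar ends.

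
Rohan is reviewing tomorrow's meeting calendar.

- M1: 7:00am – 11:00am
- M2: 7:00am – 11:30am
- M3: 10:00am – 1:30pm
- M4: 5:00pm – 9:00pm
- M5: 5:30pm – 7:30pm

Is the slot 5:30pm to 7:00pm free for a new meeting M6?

M1: ends 11:00am at or before M6 starts 5:30pm → clear.
M2: ends 11:30am at or before M6 starts 5:30pm → clear.
M3: ends 1:30pm at or before M6 starts 5:30pm → clear.
M4: starts 5:00pm before M6 ends 7:00pm, and ends 9:00pm after M6 starts 5:30pm → overlap.
M5: starts 5:30pm before M6 ends 7:00pm, and ends 7:30pm after M6 starts 5:30pm → overlap.
M6 overlaps M4, M5.

No — it overlaps M4, M5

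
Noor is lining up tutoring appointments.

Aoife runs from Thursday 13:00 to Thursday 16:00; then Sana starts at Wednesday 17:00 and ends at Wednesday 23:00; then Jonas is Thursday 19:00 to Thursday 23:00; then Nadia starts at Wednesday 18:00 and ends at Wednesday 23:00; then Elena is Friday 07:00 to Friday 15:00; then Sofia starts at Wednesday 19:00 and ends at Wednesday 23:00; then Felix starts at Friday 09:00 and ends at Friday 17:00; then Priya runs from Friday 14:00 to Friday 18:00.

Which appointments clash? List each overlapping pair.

Sorted by start: Sana, Nadia, Sofia, Aoife, Jonas, Elena, Felix, Priya.
Nadia starts before Sana ends → Sana and Nadia overlap.
Sofia starts before Sana ends → Sana and Sofia overlap.
Aoife starts after Sana ends, so Sana has no further overlaps.
Sofia starts before Nadia ends → Nadia and Sofia overlap.
Aoife starts after Nadia ends, so Nadia has no further overlaps.
Aoife starts after Sofia ends, so Sofia has no further overlaps.
Jonas starts after Aoife ends, so Aoife has no further overlaps.
Elena starts after Jonas ends, so Jonas has no further overlaps.
Felix starts before Elena ends → Elena and Felix overlap.
Priya starts before Elena ends → Elena and Priya overlap.
Priya starts before Felix ends → Felix and Priya overlap.

Elena & Felix, Elena & Priya, Felix & Priya, Nadia & Sana, Nadia & Sofia, Sana & Sofia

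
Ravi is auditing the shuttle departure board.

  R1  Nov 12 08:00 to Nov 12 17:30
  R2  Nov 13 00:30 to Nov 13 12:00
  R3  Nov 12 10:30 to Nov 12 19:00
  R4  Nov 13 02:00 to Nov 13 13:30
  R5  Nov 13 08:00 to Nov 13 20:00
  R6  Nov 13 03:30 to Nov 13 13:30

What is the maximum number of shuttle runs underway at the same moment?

Sort all start/end points and keep a running count:
Nov 12 08:00 start R1 → 1
Nov 12 10:30 start R3 → 2
Nov 12 17:30 end R1 → 1
Nov 12 19:00 end R3 → 0
Nov 13 00:30 start R2 → 1
Nov 13 02:00 start R4 → 2
Nov 13 03:30 start R6 → 3
Nov 13 08:00 start R5 → 4
Nov 13 12:00 end R2 → 3
Nov 13 13:30 end R4 → 2
Nov 13 13:30 end R6 → 1
Nov 13 20:00 end R5 → 0
Peak is 4, at Nov 13 08:00 (R2, R4, R5, R6).

4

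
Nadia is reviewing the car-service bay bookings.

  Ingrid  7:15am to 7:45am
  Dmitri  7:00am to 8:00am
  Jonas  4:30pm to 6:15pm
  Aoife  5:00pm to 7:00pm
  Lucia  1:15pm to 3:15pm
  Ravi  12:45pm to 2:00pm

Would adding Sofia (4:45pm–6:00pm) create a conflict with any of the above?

Dmitri: ends 8:00am at or before Sofia starts 4:45pm → clear.
Ingrid: ends 7:45am at or before Sofia starts 4:45pm → clear.
Ravi: ends 2:00pm at or before Sofia starts 4:45pm → clear.
Lucia: ends 3:15pm at or before Sofia starts 4:45pm → clear.
Jonas: starts 4:30pm before Sofia ends 6:00pm, and ends 6:15pm after Sofia starts 4:45pm → overlap.
Aoife: starts 5:00pm before Sofia ends 6:00pm, and ends 7:00pm after Sofia starts 4:45pm → overlap.
Sofia overlaps Jonas, Aoife.

Yes — it overlaps Aoife, Jonas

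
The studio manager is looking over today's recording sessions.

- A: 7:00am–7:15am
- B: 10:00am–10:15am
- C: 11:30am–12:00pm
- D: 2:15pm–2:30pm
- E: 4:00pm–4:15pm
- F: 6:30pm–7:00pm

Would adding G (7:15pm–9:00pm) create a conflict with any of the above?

A: ends 7:15am at or before G starts 7:15pm → clear.
B: ends 10:15am at or before G starts 7:15pm → clear.
C: ends 12:00pm at or before G starts 7:15pm → clear.
D: ends 2:30pm at or before G starts 7:15pm → clear.
E: ends 4:15pm at or before G starts 7:15pm → clear.
F: ends 7:00pm at or before G starts 7:15pm → clear.

No — it doesn't clash with anything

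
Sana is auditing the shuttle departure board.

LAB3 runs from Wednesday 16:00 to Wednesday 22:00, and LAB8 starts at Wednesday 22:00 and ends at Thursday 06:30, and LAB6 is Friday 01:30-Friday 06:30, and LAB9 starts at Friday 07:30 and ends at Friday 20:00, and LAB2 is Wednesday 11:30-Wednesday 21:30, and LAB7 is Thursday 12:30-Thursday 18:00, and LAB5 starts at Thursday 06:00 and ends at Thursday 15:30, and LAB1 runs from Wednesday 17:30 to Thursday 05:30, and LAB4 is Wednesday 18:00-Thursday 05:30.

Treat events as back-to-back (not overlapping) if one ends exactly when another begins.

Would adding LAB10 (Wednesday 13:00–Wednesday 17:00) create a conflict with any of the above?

LAB2: starts Wednesday 11:30 before LAB10 ends Wednesday 17:00, and ends Wednesday 21:30 after LAB10 starts Wednesday 13:00 → overlap.
LAB3: starts Wednesday 16:00 before LAB10 ends Wednesday 17:00, and ends Wednesday 22:00 after LAB10 starts Wednesday 13:00 → overlap.
LAB1: starts Wednesday 17:30 at or after LAB10 ends Wednesday 17:00 → clear.
LAB4: starts Wednesday 18:00 at or after LAB10 ends Wednesday 17:00 → clear.
LAB8: starts Wednesday 22:00 at or after LAB10 ends Wednesday 17:00 → clear.
LAB5: starts Thursday 06:00 at or after LAB10 ends Wednesday 17:00 → clear.
LAB7: starts Thursday 12:30 at or after LAB10 ends Wednesday 17:00 → clear.
LAB6: starts Friday 01:30 at or after LAB10 ends Wednesday 17:00 → clear.
LAB9: starts Friday 07:30 at or after LAB10 ends Wednesday 17:00 → clear.
LAB10 overlaps LAB2, LAB3.

Yes — it overlaps LAB2, LAB3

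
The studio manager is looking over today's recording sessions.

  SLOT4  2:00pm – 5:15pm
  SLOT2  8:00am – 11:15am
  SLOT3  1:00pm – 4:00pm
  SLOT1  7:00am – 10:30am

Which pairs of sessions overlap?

Check each pair: they overlap iff neither finishes before the other starts.
Sorted by start: SLOT1, SLOT2, SLOT3, SLOT4.
SLOT2 starts before SLOT1 ends → SLOT1 and SLOT2 overlap.
SLOT3 starts after SLOT1 ends, so nothing later overlaps SLOT1 either.
SLOT3 starts after SLOT2 ends, so nothing later overlaps SLOT2 either.
SLOT4 starts before SLOT3 ends → SLOT3 and SLOT4 overlap.

SLOT1 & SLOT2, SLOT3 & SLOT4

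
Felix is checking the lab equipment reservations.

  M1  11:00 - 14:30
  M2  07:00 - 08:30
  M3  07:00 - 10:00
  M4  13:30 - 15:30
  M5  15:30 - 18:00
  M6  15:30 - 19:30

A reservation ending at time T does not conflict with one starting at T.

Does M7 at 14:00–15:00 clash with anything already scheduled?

M2: ends 08:30 at or before M7 starts 14:00 → clear.
M3: ends 10:00 at or before M7 starts 14:00 → clear.
M1: starts 11:00 before M7 ends 15:00, and ends 14:30 after M7 starts 14:00 → overlap.
M4: starts 13:30 before M7 ends 15:00, and ends 15:30 after M7 starts 14:00 → overlap.
M5: starts 15:30 at or after M7 ends 15:00 → clear.
M6: starts 15:30 at or after M7 ends 15:00 → clear.
M7 overlaps M1, M4.

Yes — it overlaps M1, M4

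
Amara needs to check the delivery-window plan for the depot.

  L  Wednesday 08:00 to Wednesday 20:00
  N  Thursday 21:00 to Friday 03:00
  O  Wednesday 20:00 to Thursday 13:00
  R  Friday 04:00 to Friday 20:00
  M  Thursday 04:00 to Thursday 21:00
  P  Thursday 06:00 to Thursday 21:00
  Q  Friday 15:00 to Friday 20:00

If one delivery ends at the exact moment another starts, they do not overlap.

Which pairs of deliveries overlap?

Two intervals overlap when each starts before the other ends.
Sorted by start: L, O, M, P, N, R, Q.
O starts exactly when L ends (back-to-back, no overlap), so L has no further overlaps.
M starts before O ends → O and M overlap.
P starts before O ends → O and P overlap.
N starts after O ends, so O has no further overlaps.
P starts before M ends → M and P overlap.
N starts exactly when M ends (back-to-back, no overlap), so M has no further overlaps.
N starts exactly when P ends (back-to-back, no overlap), so P has no further overlaps.
R starts after N ends, so N has no further overlaps.
Q starts before R ends → R and Q overlap.

M & O, M & P, O & P, Q & R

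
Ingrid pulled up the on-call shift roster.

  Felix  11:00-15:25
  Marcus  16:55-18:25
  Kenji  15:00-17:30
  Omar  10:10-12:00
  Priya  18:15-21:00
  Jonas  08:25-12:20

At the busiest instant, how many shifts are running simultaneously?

3

Sweep the timeline, counting +1 at each start and −1 at each end (ends before starts at a tie):
08:25 start Jonas → 1
10:10 start Omar → 2
11:00 start Felix → 3
12:00 end Omar → 2
12:20 end Jonas → 1
15:00 start Kenji → 2
15:25 end Felix → 1
16:55 start Marcus → 2
17:30 end Kenji → 1
18:15 start Priya → 2
18:25 end Marcus → 1
21:00 end Priya → 0
Peak is 3, at 11:00 (Felix, Jonas, Omar).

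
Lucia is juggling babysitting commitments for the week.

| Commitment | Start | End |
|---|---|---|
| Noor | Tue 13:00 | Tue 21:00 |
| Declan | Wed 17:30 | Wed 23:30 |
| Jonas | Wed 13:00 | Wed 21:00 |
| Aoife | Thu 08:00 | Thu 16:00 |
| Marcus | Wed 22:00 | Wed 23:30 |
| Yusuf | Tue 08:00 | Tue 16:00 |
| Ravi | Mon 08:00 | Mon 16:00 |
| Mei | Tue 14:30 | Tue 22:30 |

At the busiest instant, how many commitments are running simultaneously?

3

Walk through starts and ends in time order (an end at T is processed before a start at T):
Mon 08:00 start Ravi → 1
Mon 16:00 end Ravi → 0
Tue 08:00 start Yusuf → 1
Tue 13:00 start Noor → 2
Tue 14:30 start Mei → 3
Tue 16:00 end Yusuf → 2
Tue 21:00 end Noor → 1
Tue 22:30 end Mei → 0
Wed 13:00 start Jonas → 1
Wed 17:30 start Declan → 2
Wed 21:00 end Jonas → 1
Wed 22:00 start Marcus → 2
Wed 23:30 end Declan → 1
Wed 23:30 end Marcus → 0
Thu 08:00 start Aoife → 1
Thu 16:00 end Aoife → 0
Peak is 3, at Tue 14:30 (Mei, Noor, Yusuf).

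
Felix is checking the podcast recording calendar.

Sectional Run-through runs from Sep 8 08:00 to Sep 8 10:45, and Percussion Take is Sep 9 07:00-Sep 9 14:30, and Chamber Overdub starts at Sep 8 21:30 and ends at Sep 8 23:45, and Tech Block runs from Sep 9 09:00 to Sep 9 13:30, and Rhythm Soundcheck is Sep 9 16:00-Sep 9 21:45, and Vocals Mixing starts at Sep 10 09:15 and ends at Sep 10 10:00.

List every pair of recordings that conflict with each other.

Sorted by start: Sectional Run-through, Chamber Overdub, Percussion Take, Tech Block, Rhythm Soundcheck, Vocals Mixing.
Chamber Overdub starts after Sectional Run-through ends; Sectional Run-through is clear from here.
Percussion Take starts after Chamber Overdub ends; Chamber Overdub is clear from here.
Tech Block starts before Percussion Take ends → Percussion Take and Tech Block overlap.
Rhythm Soundcheck starts after Percussion Take ends; Percussion Take is clear from here.
Rhythm Soundcheck starts after Tech Block ends; Tech Block is clear from here.
Vocals Mixing starts after Rhythm Soundcheck ends.

Percussion Take & Tech Block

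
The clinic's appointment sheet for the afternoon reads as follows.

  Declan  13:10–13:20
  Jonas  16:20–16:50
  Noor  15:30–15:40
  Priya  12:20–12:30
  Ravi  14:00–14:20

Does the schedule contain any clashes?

Check each pair: they overlap iff neither finishes before the other starts.
Sorted by start: Priya, Declan, Ravi, Noor, Jonas.
Declan starts after Priya ends, so nothing later overlaps Priya either.
Ravi starts after Declan ends, so nothing later overlaps Declan either.
Noor starts after Ravi ends, so nothing later overlaps Ravi either.
Jonas starts after Noor ends.
Every pair is clear; the schedule has no overlaps.

No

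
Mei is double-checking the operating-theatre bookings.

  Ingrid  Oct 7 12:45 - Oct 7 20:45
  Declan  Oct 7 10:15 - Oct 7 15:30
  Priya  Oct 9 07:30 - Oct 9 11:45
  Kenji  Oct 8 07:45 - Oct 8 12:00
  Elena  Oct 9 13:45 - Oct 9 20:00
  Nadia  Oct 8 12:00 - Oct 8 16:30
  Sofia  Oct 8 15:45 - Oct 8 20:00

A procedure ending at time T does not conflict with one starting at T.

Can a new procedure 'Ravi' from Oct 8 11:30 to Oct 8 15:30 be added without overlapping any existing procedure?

No — it overlaps Kenji, Nadia

Declan: ends Oct 7 15:30 at or before Ravi starts Oct 8 11:30 → clear.
Ingrid: ends Oct 7 20:45 at or before Ravi starts Oct 8 11:30 → clear.
Kenji: starts Oct 8 07:45 before Ravi ends Oct 8 15:30, and ends Oct 8 12:00 after Ravi starts Oct 8 11:30 → overlap.
Nadia: starts Oct 8 12:00 before Ravi ends Oct 8 15:30, and ends Oct 8 16:30 after Ravi starts Oct 8 11:30 → overlap.
Sofia: starts Oct 8 15:45 at or after Ravi ends Oct 8 15:30 → clear.
Priya: starts Oct 9 07:30 at or after Ravi ends Oct 8 15:30 → clear.
Elena: starts Oct 9 13:45 at or after Ravi ends Oct 8 15:30 → clear.
Ravi overlaps Kenji, Nadia.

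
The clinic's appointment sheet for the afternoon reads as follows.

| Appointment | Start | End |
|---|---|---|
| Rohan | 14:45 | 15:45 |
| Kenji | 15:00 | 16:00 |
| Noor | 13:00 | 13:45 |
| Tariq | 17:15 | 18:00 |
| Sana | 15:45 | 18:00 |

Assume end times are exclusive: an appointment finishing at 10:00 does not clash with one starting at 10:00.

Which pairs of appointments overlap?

Two intervals overlap when each starts before the other ends.
Sorted by start: Noor, Rohan, Kenji, Sana, Tariq.
Rohan starts after Noor ends — done with Noor.
Kenji starts before Rohan ends → Rohan and Kenji overlap.
Sana starts exactly when Rohan ends (back-to-back, no overlap) — done with Rohan.
Sana starts before Kenji ends → Kenji and Sana overlap.
Tariq starts after Kenji ends.
Tariq starts before Sana ends → Sana and Tariq overlap.

Kenji & Rohan, Kenji & Sana, Sana & Tariq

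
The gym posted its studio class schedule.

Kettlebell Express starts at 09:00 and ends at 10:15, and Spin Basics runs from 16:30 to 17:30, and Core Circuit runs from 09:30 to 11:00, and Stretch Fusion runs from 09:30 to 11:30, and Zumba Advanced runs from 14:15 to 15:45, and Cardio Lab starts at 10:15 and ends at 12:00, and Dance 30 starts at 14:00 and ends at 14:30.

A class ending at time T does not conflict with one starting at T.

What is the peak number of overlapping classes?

3

Walk through starts and ends in time order (an end at T is processed before a start at T):
09:00 start Kettlebell Express → 1
09:30 start Core Circuit → 2
09:30 start Stretch Fusion → 3
10:15 end Kettlebell Express → 2
10:15 start Cardio Lab → 3
11:00 end Core Circuit → 2
11:30 end Stretch Fusion → 1
12:00 end Cardio Lab → 0
14:00 start Dance 30 → 1
14:15 start Zumba Advanced → 2
14:30 end Dance 30 → 1
15:45 end Zumba Advanced → 0
16:30 start Spin Basics → 1
17:30 end Spin Basics → 0
Peak is 3, at 09:30 (Core Circuit, Kettlebell Express, Stretch Fusion).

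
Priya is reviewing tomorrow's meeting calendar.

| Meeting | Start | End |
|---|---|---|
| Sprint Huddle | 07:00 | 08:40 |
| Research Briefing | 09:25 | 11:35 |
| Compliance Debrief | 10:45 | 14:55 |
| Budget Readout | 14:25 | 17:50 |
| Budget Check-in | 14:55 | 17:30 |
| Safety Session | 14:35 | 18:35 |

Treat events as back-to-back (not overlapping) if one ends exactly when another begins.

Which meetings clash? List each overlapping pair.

Budget Check-in & Budget Readout, Budget Check-in & Safety Session, Budget Readout & Compliance Debrief, Budget Readout & Safety Session, Compliance Debrief & Research Briefing, Compliance Debrief & Safety Session

Two intervals overlap when each starts before the other ends.
Sorted by start: Sprint Huddle, Research Briefing, Compliance Debrief, Budget Readout, Safety Session, Budget Check-in.
Research Briefing starts after Sprint Huddle ends, so Sprint Huddle has no further overlaps.
Compliance Debrief starts before Research Briefing ends → Research Briefing and Compliance Debrief overlap.
Budget Readout starts after Research Briefing ends, so Research Briefing has no further overlaps.
Budget Readout starts before Compliance Debrief ends → Compliance Debrief and Budget Readout overlap.
Safety Session starts before Compliance Debrief ends → Compliance Debrief and Safety Session overlap.
Budget Check-in starts exactly when Compliance Debrief ends (back-to-back, no overlap).
Safety Session starts before Budget Readout ends → Budget Readout and Safety Session overlap.
Budget Check-in starts before Budget Readout ends → Budget Readout and Budget Check-in overlap.
Budget Check-in starts before Safety Session ends → Safety Session and Budget Check-in overlap.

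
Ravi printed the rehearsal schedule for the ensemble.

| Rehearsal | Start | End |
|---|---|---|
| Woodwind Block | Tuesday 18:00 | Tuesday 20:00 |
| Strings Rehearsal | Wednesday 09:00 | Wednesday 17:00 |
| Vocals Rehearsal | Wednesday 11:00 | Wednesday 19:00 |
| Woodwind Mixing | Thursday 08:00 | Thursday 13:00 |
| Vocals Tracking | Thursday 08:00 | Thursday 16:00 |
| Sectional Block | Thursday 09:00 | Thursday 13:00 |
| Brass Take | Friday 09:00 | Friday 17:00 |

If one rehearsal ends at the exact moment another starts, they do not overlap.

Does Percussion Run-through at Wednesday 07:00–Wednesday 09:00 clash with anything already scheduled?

Woodwind Block: ends Tuesday 20:00 at or before Percussion Run-through starts Wednesday 07:00 → clear.
Strings Rehearsal: starts Wednesday 09:00 at or after Percussion Run-through ends Wednesday 09:00 → clear.
Vocals Rehearsal: starts Wednesday 11:00 at or after Percussion Run-through ends Wednesday 09:00 → clear.
Woodwind Mixing: starts Thursday 08:00 at or after Percussion Run-through ends Wednesday 09:00 → clear.
Vocals Tracking: starts Thursday 08:00 at or after Percussion Run-through ends Wednesday 09:00 → clear.
Sectional Block: starts Thursday 09:00 at or after Percussion Run-through ends Wednesday 09:00 → clear.
Brass Take: starts Friday 09:00 at or after Percussion Run-through ends Wednesday 09:00 → clear.

No — it doesn't clash with anything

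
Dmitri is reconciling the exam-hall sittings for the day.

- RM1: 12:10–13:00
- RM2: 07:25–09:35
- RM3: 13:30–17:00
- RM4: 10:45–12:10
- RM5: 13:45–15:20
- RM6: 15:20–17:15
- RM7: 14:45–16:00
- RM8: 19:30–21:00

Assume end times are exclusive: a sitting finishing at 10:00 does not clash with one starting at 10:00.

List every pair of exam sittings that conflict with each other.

Sorted by start: RM2, RM4, RM1, RM3, RM5, RM7, RM6, RM8.
RM4 starts after RM2 ends, so nothing later overlaps RM2 either.
RM1 starts exactly when RM4 ends (back-to-back, no overlap), so nothing later overlaps RM4 either.
RM3 starts after RM1 ends, so nothing later overlaps RM1 either.
RM5 starts before RM3 ends → RM3 and RM5 overlap.
RM7 starts before RM3 ends → RM3 and RM7 overlap.
RM6 starts before RM3 ends → RM3 and RM6 overlap.
RM8 starts after RM3 ends.
RM7 starts before RM5 ends → RM5 and RM7 overlap.
RM6 starts exactly when RM5 ends (back-to-back, no overlap), so nothing later overlaps RM5 either.
RM6 starts before RM7 ends → RM7 and RM6 overlap.
RM8 starts after RM7 ends.
RM8 starts after RM6 ends.

RM3 & RM5, RM3 & RM6, RM3 & RM7, RM5 & RM7, RM6 & RM7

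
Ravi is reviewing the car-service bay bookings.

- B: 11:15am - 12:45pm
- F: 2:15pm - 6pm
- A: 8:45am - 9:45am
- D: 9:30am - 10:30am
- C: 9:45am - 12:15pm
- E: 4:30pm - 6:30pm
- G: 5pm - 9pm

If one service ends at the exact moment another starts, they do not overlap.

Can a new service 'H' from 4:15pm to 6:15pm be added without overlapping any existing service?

A: ends 9:45am at or before H starts 4:15pm → clear.
D: ends 10:30am at or before H starts 4:15pm → clear.
C: ends 12:15pm at or before H starts 4:15pm → clear.
B: ends 12:45pm at or before H starts 4:15pm → clear.
F: starts 2:15pm before H ends 6:15pm, and ends 6pm after H starts 4:15pm → overlap.
E: starts 4:30pm before H ends 6:15pm, and ends 6:30pm after H starts 4:15pm → overlap.
G: starts 5pm before H ends 6:15pm, and ends 9pm after H starts 4:15pm → overlap.
H overlaps E, F, G.

No — it overlaps E, F, G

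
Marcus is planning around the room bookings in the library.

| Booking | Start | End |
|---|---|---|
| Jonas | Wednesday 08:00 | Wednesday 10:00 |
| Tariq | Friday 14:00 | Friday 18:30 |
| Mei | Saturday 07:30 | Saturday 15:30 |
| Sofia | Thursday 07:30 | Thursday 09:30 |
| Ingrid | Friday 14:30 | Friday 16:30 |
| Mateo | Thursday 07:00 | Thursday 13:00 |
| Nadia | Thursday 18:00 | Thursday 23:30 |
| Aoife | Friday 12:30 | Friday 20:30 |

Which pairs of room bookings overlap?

Sorted by start: Jonas, Mateo, Sofia, Nadia, Aoife, Tariq, Ingrid, Mei.
Mateo starts after Jonas ends, so Jonas has no further overlaps.
Sofia starts before Mateo ends → Mateo and Sofia overlap.
Nadia starts after Mateo ends, so Mateo has no further overlaps.
Nadia starts after Sofia ends, so Sofia has no further overlaps.
Aoife starts after Nadia ends, so Nadia has no further overlaps.
Tariq starts before Aoife ends → Aoife and Tariq overlap.
Ingrid starts before Aoife ends → Aoife and Ingrid overlap.
Mei starts after Aoife ends.
Ingrid starts before Tariq ends → Tariq and Ingrid overlap.
Mei starts after Tariq ends.
Mei starts after Ingrid ends.

Aoife & Ingrid, Aoife & Tariq, Ingrid & Tariq, Mateo & Sofia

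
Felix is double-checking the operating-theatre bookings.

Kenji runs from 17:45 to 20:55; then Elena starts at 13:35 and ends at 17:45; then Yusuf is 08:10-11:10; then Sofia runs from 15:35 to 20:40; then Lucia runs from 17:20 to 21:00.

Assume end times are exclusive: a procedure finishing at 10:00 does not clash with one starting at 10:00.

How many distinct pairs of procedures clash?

5

Two intervals overlap when each starts before the other ends.
Sorted by start: Yusuf, Elena, Sofia, Lucia, Kenji.
Elena starts after Yusuf ends, so Yusuf has no further overlaps.
Sofia starts before Elena ends → Elena and Sofia overlap.
Lucia starts before Elena ends → Elena and Lucia overlap.
Kenji starts exactly when Elena ends (back-to-back, no overlap).
Lucia starts before Sofia ends → Sofia and Lucia overlap.
Kenji starts before Sofia ends → Sofia and Kenji overlap.
Kenji starts before Lucia ends → Lucia and Kenji overlap.
Overlapping pairs: Elena & Lucia, Elena & Sofia, Kenji & Lucia, Kenji & Sofia, Lucia & Sofia — 5 in total.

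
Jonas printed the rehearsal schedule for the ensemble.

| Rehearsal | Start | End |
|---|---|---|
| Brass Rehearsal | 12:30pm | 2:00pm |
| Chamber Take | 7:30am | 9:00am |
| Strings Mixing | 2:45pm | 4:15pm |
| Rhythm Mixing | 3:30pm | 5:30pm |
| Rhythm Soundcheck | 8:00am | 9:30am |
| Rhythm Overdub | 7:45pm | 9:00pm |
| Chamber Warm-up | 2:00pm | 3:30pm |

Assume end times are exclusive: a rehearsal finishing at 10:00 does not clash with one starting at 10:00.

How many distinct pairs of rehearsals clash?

Sorted by start: Chamber Take, Rhythm Soundcheck, Brass Rehearsal, Chamber Warm-up, Strings Mixing, Rhythm Mixing, Rhythm Overdub.
Rhythm Soundcheck starts before Chamber Take ends → Chamber Take and Rhythm Soundcheck overlap.
Brass Rehearsal starts after Chamber Take ends, so nothing later overlaps Chamber Take either.
Brass Rehearsal starts after Rhythm Soundcheck ends, so nothing later overlaps Rhythm Soundcheck either.
Chamber Warm-up starts exactly when Brass Rehearsal ends (back-to-back, no overlap), so nothing later overlaps Brass Rehearsal either.
Strings Mixing starts before Chamber Warm-up ends → Chamber Warm-up and Strings Mixing overlap.
Rhythm Mixing starts exactly when Chamber Warm-up ends (back-to-back, no overlap), so nothing later overlaps Chamber Warm-up either.
Rhythm Mixing starts before Strings Mixing ends → Strings Mixing and Rhythm Mixing overlap.
Rhythm Overdub starts after Strings Mixing ends.
Rhythm Overdub starts after Rhythm Mixing ends.
Overlapping pairs: Chamber Take & Rhythm Soundcheck, Chamber Warm-up & Strings Mixing, Rhythm Mixing & Strings Mixing — 3 in total.

3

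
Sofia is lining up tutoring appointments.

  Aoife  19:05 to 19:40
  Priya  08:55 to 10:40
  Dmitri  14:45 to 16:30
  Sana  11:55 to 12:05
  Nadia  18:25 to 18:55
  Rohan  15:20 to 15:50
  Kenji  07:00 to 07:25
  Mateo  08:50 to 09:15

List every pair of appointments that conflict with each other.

Check each pair: they overlap iff neither finishes before the other starts.
Sorted by start: Kenji, Mateo, Priya, Sana, Dmitri, Rohan, Nadia, Aoife.
Mateo starts after Kenji ends; Kenji is clear from here.
Priya starts before Mateo ends → Mateo and Priya overlap.
Sana starts after Mateo ends; Mateo is clear from here.
Sana starts after Priya ends; Priya is clear from here.
Dmitri starts after Sana ends; Sana is clear from here.
Rohan starts before Dmitri ends → Dmitri and Rohan overlap.
Nadia starts after Dmitri ends; Dmitri is clear from here.
Nadia starts after Rohan ends; Rohan is clear from here.
Aoife starts after Nadia ends.

Dmitri & Rohan, Mateo & Priya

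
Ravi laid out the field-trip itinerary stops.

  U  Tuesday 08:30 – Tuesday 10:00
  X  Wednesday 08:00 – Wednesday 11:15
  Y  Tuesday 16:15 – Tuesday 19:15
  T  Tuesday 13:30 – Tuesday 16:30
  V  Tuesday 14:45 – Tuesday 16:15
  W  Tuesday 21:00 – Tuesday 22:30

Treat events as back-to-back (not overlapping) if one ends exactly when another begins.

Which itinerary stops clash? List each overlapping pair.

T & V, T & Y

Check each pair: they overlap iff neither finishes before the other starts.
Sorted by start: U, T, V, Y, W, X.
T starts after U ends, so nothing later overlaps U either.
V starts before T ends → T and V overlap.
Y starts before T ends → T and Y overlap.
W starts after T ends, so nothing later overlaps T either.
Y starts exactly when V ends (back-to-back, no overlap), so nothing later overlaps V either.
W starts after Y ends, so nothing later overlaps Y either.
X starts after W ends.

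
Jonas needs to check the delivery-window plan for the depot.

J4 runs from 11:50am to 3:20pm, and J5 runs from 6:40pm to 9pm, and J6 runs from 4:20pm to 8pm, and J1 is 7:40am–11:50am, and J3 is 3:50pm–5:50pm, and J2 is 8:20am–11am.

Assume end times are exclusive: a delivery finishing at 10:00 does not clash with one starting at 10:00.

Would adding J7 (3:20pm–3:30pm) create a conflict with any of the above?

J1: ends 11:50am at or before J7 starts 3:20pm → clear.
J2: ends 11am at or before J7 starts 3:20pm → clear.
J4: ends 3:20pm at or before J7 starts 3:20pm → clear.
J3: starts 3:50pm at or after J7 ends 3:30pm → clear.
J6: starts 4:20pm at or after J7 ends 3:30pm → clear.
J5: starts 6:40pm at or after J7 ends 3:30pm → clear.

No — it doesn't clash with anything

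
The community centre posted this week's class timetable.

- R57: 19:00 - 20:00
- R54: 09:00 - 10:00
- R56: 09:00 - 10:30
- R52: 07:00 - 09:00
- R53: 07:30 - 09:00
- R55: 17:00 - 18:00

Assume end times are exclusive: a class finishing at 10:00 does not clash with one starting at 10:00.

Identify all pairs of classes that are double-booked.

R52 & R53, R54 & R56

Sorted by start: R52, R53, R54, R56, R55, R57.
R53 starts before R52 ends → R52 and R53 overlap.
R54 starts exactly when R52 ends (back-to-back, no overlap) — done with R52.
R54 starts exactly when R53 ends (back-to-back, no overlap) — done with R53.
R56 starts before R54 ends → R54 and R56 overlap.
R55 starts after R54 ends — done with R54.
R55 starts after R56 ends — done with R56.
R57 starts after R55 ends.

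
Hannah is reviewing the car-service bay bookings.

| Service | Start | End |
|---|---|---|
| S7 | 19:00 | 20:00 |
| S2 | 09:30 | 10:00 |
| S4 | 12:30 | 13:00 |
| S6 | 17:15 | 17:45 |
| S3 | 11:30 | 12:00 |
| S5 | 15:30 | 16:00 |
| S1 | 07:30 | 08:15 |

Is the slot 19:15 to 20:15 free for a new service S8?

S1: ends 08:15 at or before S8 starts 19:15 → clear.
S2: ends 10:00 at or before S8 starts 19:15 → clear.
S3: ends 12:00 at or before S8 starts 19:15 → clear.
S4: ends 13:00 at or before S8 starts 19:15 → clear.
S5: ends 16:00 at or before S8 starts 19:15 → clear.
S6: ends 17:45 at or before S8 starts 19:15 → clear.
S7: starts 19:00 before S8 ends 20:15, and ends 20:00 after S8 starts 19:15 → overlap.
S8 overlaps S7.

No — it overlaps S7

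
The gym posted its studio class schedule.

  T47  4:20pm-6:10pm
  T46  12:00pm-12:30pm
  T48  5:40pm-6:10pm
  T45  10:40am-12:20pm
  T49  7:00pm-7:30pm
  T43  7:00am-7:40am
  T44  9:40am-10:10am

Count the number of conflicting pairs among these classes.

Check each pair: they overlap iff neither finishes before the other starts.
Sorted by start: T43, T44, T45, T46, T47, T48, T49.
T44 starts after T43 ends, so nothing later overlaps T43 either.
T45 starts after T44 ends, so nothing later overlaps T44 either.
T46 starts before T45 ends → T45 and T46 overlap.
T47 starts after T45 ends, so nothing later overlaps T45 either.
T47 starts after T46 ends, so nothing later overlaps T46 either.
T48 starts before T47 ends → T47 and T48 overlap.
T49 starts after T47 ends.
T49 starts after T48 ends.
Overlapping pairs: T45 & T46, T47 & T48 — 2 in total.

2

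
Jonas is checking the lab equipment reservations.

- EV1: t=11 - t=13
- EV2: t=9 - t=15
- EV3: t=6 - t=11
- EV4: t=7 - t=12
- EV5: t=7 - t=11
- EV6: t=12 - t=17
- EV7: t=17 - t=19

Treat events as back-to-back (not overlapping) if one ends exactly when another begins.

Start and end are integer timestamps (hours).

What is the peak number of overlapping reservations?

4

Sweep the timeline, counting +1 at each start and −1 at each end (ends before starts at a tie):
t=6 start EV3 → 1
t=7 start EV4 → 2
t=7 start EV5 → 3
t=9 start EV2 → 4
t=11 end EV3 → 3
t=11 end EV5 → 2
t=11 start EV1 → 3
t=12 end EV4 → 2
t=12 start EV6 → 3
t=13 end EV1 → 2
t=15 end EV2 → 1
t=17 end EV6 → 0
t=17 start EV7 → 1
t=19 end EV7 → 0
Peak is 4, at t=9 (EV2, EV3, EV4, EV5).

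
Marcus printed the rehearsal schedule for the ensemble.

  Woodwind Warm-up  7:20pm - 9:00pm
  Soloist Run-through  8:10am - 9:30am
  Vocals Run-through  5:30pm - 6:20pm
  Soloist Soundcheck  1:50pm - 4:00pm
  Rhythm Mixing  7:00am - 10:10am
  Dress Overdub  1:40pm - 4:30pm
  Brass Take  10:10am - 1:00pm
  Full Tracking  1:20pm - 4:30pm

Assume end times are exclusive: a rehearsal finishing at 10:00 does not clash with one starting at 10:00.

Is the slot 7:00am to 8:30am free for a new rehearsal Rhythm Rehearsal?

Rhythm Mixing: starts 7:00am before Rhythm Rehearsal ends 8:30am, and ends 10:10am after Rhythm Rehearsal starts 7:00am → overlap.
Soloist Run-through: starts 8:10am before Rhythm Rehearsal ends 8:30am, and ends 9:30am after Rhythm Rehearsal starts 7:00am → overlap.
Brass Take: starts 10:10am at or after Rhythm Rehearsal ends 8:30am → clear.
Full Tracking: starts 1:20pm at or after Rhythm Rehearsal ends 8:30am → clear.
Dress Overdub: starts 1:40pm at or after Rhythm Rehearsal ends 8:30am → clear.
Soloist Soundcheck: starts 1:50pm at or after Rhythm Rehearsal ends 8:30am → clear.
Vocals Run-through: starts 5:30pm at or after Rhythm Rehearsal ends 8:30am → clear.
Woodwind Warm-up: starts 7:20pm at or after Rhythm Rehearsal ends 8:30am → clear.
Rhythm Rehearsal overlaps Soloist Run-through, Rhythm Mixing.

No — it overlaps Rhythm Mixing, Soloist Run-through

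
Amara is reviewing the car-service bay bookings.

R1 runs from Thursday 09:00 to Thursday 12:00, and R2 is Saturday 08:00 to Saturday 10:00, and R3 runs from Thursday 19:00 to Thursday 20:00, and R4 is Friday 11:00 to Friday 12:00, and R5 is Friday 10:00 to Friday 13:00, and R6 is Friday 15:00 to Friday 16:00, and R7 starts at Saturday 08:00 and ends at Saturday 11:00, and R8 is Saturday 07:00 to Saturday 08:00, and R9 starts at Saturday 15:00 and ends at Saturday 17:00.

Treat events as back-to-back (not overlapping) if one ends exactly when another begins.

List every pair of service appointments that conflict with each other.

R2 & R7, R4 & R5

Check each pair: they overlap iff neither finishes before the other starts.
Sorted by start: R1, R3, R5, R4, R6, R8, R2, R7, R9.
R3 starts after R1 ends — done with R1.
R5 starts after R3 ends — done with R3.
R4 starts before R5 ends → R5 and R4 overlap.
R6 starts after R5 ends — done with R5.
R6 starts after R4 ends — done with R4.
R8 starts after R6 ends — done with R6.
R2 starts exactly when R8 ends (back-to-back, no overlap) — done with R8.
R7 starts before R2 ends → R2 and R7 overlap.
R9 starts after R2 ends.
R9 starts after R7 ends.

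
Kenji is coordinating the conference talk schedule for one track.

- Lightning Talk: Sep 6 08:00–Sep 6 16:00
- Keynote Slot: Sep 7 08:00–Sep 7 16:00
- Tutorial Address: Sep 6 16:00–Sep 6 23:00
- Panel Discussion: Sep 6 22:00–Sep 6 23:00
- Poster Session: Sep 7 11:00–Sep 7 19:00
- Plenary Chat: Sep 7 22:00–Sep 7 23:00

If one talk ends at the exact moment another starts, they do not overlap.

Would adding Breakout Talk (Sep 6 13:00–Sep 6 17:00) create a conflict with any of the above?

Yes — it overlaps Lightning Talk, Tutorial Address

Lightning Talk: starts Sep 6 08:00 before Breakout Talk ends Sep 6 17:00, and ends Sep 6 16:00 after Breakout Talk starts Sep 6 13:00 → overlap.
Tutorial Address: starts Sep 6 16:00 before Breakout Talk ends Sep 6 17:00, and ends Sep 6 23:00 after Breakout Talk starts Sep 6 13:00 → overlap.
Panel Discussion: starts Sep 6 22:00 at or after Breakout Talk ends Sep 6 17:00 → clear.
Keynote Slot: starts Sep 7 08:00 at or after Breakout Talk ends Sep 6 17:00 → clear.
Poster Session: starts Sep 7 11:00 at or after Breakout Talk ends Sep 6 17:00 → clear.
Plenary Chat: starts Sep 7 22:00 at or after Breakout Talk ends Sep 6 17:00 → clear.
Breakout Talk overlaps Lightning Talk, Tutorial Address.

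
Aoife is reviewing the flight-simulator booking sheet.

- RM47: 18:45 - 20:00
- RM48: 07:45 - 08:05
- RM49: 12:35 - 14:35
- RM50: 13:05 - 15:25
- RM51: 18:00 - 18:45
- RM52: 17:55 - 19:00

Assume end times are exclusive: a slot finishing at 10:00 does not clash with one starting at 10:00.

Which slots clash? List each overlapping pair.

RM47 & RM52, RM49 & RM50, RM51 & RM52

Sorted by start: RM48, RM49, RM50, RM52, RM51, RM47.
RM49 starts after RM48 ends — done with RM48.
RM50 starts before RM49 ends → RM49 and RM50 overlap.
RM52 starts after RM49 ends — done with RM49.
RM52 starts after RM50 ends — done with RM50.
RM51 starts before RM52 ends → RM52 and RM51 overlap.
RM47 starts before RM52 ends → RM52 and RM47 overlap.
RM47 starts exactly when RM51 ends (back-to-back, no overlap).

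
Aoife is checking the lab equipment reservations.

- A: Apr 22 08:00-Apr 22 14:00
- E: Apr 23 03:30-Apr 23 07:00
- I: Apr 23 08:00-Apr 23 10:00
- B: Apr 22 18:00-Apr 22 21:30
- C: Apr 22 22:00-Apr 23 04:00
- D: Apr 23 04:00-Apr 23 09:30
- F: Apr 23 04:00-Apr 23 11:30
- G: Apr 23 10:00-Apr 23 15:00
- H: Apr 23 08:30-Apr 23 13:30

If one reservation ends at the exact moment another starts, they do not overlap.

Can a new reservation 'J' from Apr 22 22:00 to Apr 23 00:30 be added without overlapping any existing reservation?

No — it overlaps C

A: ends Apr 22 14:00 at or before J starts Apr 22 22:00 → clear.
B: ends Apr 22 21:30 at or before J starts Apr 22 22:00 → clear.
C: starts Apr 22 22:00 before J ends Apr 23 00:30, and ends Apr 23 04:00 after J starts Apr 22 22:00 → overlap.
E: starts Apr 23 03:30 at or after J ends Apr 23 00:30 → clear.
D: starts Apr 23 04:00 at or after J ends Apr 23 00:30 → clear.
F: starts Apr 23 04:00 at or after J ends Apr 23 00:30 → clear.
I: starts Apr 23 08:00 at or after J ends Apr 23 00:30 → clear.
H: starts Apr 23 08:30 at or after J ends Apr 23 00:30 → clear.
G: starts Apr 23 10:00 at or after J ends Apr 23 00:30 → clear.
J overlaps C.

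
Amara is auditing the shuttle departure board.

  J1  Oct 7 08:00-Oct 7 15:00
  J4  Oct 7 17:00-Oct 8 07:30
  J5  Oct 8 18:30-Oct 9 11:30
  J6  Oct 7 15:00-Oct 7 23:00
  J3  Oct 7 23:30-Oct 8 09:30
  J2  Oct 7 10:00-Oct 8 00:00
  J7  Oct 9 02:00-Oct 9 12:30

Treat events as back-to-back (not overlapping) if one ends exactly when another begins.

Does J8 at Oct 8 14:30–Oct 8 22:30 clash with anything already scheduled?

Yes — it overlaps J5

J1: ends Oct 7 15:00 at or before J8 starts Oct 8 14:30 → clear.
J2: ends Oct 8 00:00 at or before J8 starts Oct 8 14:30 → clear.
J6: ends Oct 7 23:00 at or before J8 starts Oct 8 14:30 → clear.
J4: ends Oct 8 07:30 at or before J8 starts Oct 8 14:30 → clear.
J3: ends Oct 8 09:30 at or before J8 starts Oct 8 14:30 → clear.
J5: starts Oct 8 18:30 before J8 ends Oct 8 22:30, and ends Oct 9 11:30 after J8 starts Oct 8 14:30 → overlap.
J7: starts Oct 9 02:00 at or after J8 ends Oct 8 22:30 → clear.
J8 overlaps J5.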